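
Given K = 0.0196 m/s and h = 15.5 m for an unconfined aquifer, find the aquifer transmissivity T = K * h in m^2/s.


Transmissivity is defined as T = K * h.
T = 0.0196 * 15.5
  = 0.3038 m^2/s.

0.3038


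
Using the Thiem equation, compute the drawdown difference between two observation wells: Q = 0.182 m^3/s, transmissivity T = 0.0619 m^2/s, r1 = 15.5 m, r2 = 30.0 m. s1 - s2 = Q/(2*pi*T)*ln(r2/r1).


Thiem equation: s1 - s2 = Q/(2*pi*T) * ln(r2/r1).
ln(r2/r1) = ln(30.0/15.5) = 0.6604.
Q/(2*pi*T) = 0.182 / (2*pi*0.0619) = 0.182 / 0.3889 = 0.468.
s1 - s2 = 0.468 * 0.6604 = 0.309 m.

0.309


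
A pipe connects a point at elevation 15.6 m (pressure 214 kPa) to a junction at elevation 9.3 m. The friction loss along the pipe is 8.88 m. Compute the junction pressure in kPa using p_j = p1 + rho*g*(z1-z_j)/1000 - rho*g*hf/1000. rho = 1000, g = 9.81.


Junction pressure: p_j = p1 + rho*g*(z1 - z_j)/1000 - rho*g*hf/1000.
Elevation term = 1000*9.81*(15.6 - 9.3)/1000 = 61.803 kPa.
Friction term = 1000*9.81*8.88/1000 = 87.113 kPa.
p_j = 214 + 61.803 - 87.113 = 188.69 kPa.

188.69


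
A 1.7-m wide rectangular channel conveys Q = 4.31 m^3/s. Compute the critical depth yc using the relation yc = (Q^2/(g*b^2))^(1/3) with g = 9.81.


Using yc = (Q^2 / (g * b^2))^(1/3):
Q^2 = 4.31^2 = 18.58.
g * b^2 = 9.81 * 1.7^2 = 9.81 * 2.89 = 28.35.
Q^2 / (g*b^2) = 18.58 / 28.35 = 0.6554.
yc = 0.6554^(1/3) = 0.8686 m.

0.8686


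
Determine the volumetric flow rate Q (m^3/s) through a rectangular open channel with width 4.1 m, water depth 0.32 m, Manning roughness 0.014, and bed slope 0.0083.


For a rectangular channel, the cross-sectional area A = b * y = 4.1 * 0.32 = 1.31 m^2.
The wetted perimeter P = b + 2y = 4.1 + 2*0.32 = 4.74 m.
Hydraulic radius R = A/P = 1.31/4.74 = 0.2768 m.
Velocity V = (1/n)*R^(2/3)*S^(1/2) = (1/0.014)*0.2768^(2/3)*0.0083^(1/2) = 2.7639 m/s.
Discharge Q = A * V = 1.31 * 2.7639 = 3.626 m^3/s.

3.626


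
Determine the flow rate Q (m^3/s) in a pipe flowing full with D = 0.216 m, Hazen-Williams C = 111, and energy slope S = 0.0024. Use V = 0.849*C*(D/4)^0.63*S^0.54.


For a full circular pipe, R = D/4 = 0.216/4 = 0.054 m.
V = 0.849 * 111 * 0.054^0.63 * 0.0024^0.54
  = 0.849 * 111 * 0.159004 * 0.038487
  = 0.5767 m/s.
Pipe area A = pi*D^2/4 = pi*0.216^2/4 = 0.0366 m^2.
Q = A * V = 0.0366 * 0.5767 = 0.0211 m^3/s.

0.0211


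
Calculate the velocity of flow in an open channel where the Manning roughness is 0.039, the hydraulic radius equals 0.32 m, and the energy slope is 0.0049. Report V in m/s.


Manning's equation gives V = (1/n) * R^(2/3) * S^(1/2).
First, compute R^(2/3) = 0.32^(2/3) = 0.4678.
Next, S^(1/2) = 0.0049^(1/2) = 0.07.
Then 1/n = 1/0.039 = 25.64.
V = 25.64 * 0.4678 * 0.07 = 0.8397 m/s.

0.8397


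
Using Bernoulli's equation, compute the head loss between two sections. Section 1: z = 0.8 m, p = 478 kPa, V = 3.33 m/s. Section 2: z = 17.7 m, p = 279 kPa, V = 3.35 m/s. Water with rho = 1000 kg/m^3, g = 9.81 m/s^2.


Total head at each section: H = z + p/(rho*g) + V^2/(2g).
H1 = 0.8 + 478*1000/(1000*9.81) + 3.33^2/(2*9.81)
   = 0.8 + 48.726 + 0.5652
   = 50.091 m.
H2 = 17.7 + 279*1000/(1000*9.81) + 3.35^2/(2*9.81)
   = 17.7 + 28.44 + 0.572
   = 46.712 m.
h_L = H1 - H2 = 50.091 - 46.712 = 3.379 m.

3.379


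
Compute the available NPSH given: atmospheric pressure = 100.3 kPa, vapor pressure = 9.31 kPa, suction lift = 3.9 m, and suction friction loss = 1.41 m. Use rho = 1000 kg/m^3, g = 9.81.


NPSHa = p_atm/(rho*g) - z_s - hf_s - p_vap/(rho*g).
p_atm/(rho*g) = 100.3*1000 / (1000*9.81) = 10.224 m.
p_vap/(rho*g) = 9.31*1000 / (1000*9.81) = 0.949 m.
NPSHa = 10.224 - 3.9 - 1.41 - 0.949
      = 3.97 m.

3.97


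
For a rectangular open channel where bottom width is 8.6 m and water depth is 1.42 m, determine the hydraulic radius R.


For a rectangular section:
Flow area A = b * y = 8.6 * 1.42 = 12.21 m^2.
Wetted perimeter P = b + 2y = 8.6 + 2*1.42 = 11.44 m.
Hydraulic radius R = A/P = 12.21 / 11.44 = 1.0675 m.

1.0675


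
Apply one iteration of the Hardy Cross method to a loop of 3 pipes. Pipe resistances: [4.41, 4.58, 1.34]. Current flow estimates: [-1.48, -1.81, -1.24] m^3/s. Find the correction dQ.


Numerator terms (r*Q*|Q|): 4.41*-1.48*|-1.48| = -9.6597; 4.58*-1.81*|-1.81| = -15.0045; 1.34*-1.24*|-1.24| = -2.0604.
Sum of numerator = -26.7246.
Denominator terms (r*|Q|): 4.41*|-1.48| = 6.5268; 4.58*|-1.81| = 8.2898; 1.34*|-1.24| = 1.6616.
2 * sum of denominator = 2 * 16.4782 = 32.9564.
dQ = --26.7246 / 32.9564 = 0.8109 m^3/s.

0.8109


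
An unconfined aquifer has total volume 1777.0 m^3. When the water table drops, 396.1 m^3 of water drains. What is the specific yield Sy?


Specific yield Sy = Volume drained / Total volume.
Sy = 396.1 / 1777.0
   = 0.2229.

0.2229


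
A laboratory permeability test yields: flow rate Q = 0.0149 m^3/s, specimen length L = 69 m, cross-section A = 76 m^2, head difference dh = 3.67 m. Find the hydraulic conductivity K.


From K = Q*L / (A*dh):
Numerator: Q*L = 0.0149 * 69 = 1.0281.
Denominator: A*dh = 76 * 3.67 = 278.92.
K = 1.0281 / 278.92 = 0.003686 m/s.

0.003686


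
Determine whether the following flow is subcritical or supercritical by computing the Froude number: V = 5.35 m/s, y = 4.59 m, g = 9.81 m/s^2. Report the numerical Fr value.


The Froude number is defined as Fr = V / sqrt(g*y).
g*y = 9.81 * 4.59 = 45.0279.
sqrt(g*y) = sqrt(45.0279) = 6.7103.
Fr = 5.35 / 6.7103 = 0.7973.
Since Fr < 1, the flow is subcritical.

0.7973


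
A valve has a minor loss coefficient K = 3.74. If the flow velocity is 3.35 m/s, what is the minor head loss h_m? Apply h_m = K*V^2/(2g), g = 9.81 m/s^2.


Minor loss formula: h_m = K * V^2/(2g).
V^2 = 3.35^2 = 11.2225.
V^2/(2g) = 11.2225 / 19.62 = 0.572 m.
h_m = 3.74 * 0.572 = 2.1393 m.

2.1393


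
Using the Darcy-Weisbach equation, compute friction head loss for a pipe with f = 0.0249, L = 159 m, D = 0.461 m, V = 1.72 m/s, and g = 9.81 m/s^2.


Darcy-Weisbach equation: h_f = f * (L/D) * V^2/(2g).
f * L/D = 0.0249 * 159/0.461 = 8.5881.
V^2/(2g) = 1.72^2 / (2*9.81) = 2.9584 / 19.62 = 0.1508 m.
h_f = 8.5881 * 0.1508 = 1.295 m.

1.295


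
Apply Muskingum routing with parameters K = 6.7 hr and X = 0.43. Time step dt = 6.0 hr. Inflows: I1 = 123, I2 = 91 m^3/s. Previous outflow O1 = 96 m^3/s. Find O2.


Muskingum coefficients:
denom = 2*K*(1-X) + dt = 2*6.7*(1-0.43) + 6.0 = 13.638.
C0 = (dt - 2*K*X)/denom = (6.0 - 2*6.7*0.43)/13.638 = 0.0175.
C1 = (dt + 2*K*X)/denom = (6.0 + 2*6.7*0.43)/13.638 = 0.8624.
C2 = (2*K*(1-X) - dt)/denom = 0.1201.
O2 = C0*I2 + C1*I1 + C2*O1
   = 0.0175*91 + 0.8624*123 + 0.1201*96
   = 119.2 m^3/s.

119.2


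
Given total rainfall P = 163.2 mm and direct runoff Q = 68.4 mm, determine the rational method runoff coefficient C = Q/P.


The runoff coefficient C = runoff depth / rainfall depth.
C = 68.4 / 163.2
  = 0.4191.

0.4191


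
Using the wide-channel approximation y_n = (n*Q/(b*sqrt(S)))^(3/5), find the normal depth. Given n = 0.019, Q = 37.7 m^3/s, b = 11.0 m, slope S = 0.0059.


We use the wide-channel approximation y_n = (n*Q/(b*sqrt(S)))^(3/5).
sqrt(S) = sqrt(0.0059) = 0.076811.
Numerator: n*Q = 0.019 * 37.7 = 0.7163.
Denominator: b*sqrt(S) = 11.0 * 0.076811 = 0.844921.
arg = 0.8478.
y_n = 0.8478^(3/5) = 0.9057 m.

0.9057


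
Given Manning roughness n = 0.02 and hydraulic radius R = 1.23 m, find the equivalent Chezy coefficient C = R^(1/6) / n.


The Chezy coefficient relates to Manning's n through C = R^(1/6) / n.
R^(1/6) = 1.23^(1/6) = 1.035104.
C = 1.035104 / 0.02 = 51.76 m^(1/2)/s.

51.76


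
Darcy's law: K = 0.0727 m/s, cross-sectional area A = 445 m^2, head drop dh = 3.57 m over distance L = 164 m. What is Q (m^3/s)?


Darcy's law: Q = K * A * i, where i = dh/L.
Hydraulic gradient i = 3.57 / 164 = 0.021768.
Q = 0.0727 * 445 * 0.021768
  = 0.7042 m^3/s.

0.7042


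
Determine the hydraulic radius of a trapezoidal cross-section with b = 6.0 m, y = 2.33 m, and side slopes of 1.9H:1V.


For a trapezoidal section with side slope z:
A = (b + z*y)*y = (6.0 + 1.9*2.33)*2.33 = 24.295 m^2.
P = b + 2*y*sqrt(1 + z^2) = 6.0 + 2*2.33*sqrt(1 + 1.9^2) = 16.005 m.
R = A/P = 24.295 / 16.005 = 1.5179 m.

1.5179


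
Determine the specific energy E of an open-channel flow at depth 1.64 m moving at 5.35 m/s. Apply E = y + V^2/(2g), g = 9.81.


Specific energy E = y + V^2/(2g).
Velocity head = V^2/(2g) = 5.35^2 / (2*9.81) = 28.6225 / 19.62 = 1.4588 m.
E = 1.64 + 1.4588 = 3.0988 m.

3.0988


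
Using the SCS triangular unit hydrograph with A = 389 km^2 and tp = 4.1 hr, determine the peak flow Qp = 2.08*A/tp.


SCS formula: Qp = 2.08 * A / tp.
Qp = 2.08 * 389 / 4.1
   = 809.12 / 4.1
   = 197.35 m^3/s per cm.

197.35


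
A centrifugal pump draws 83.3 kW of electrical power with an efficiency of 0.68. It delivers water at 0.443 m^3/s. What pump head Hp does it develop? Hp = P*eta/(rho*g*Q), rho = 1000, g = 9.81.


Pump head formula: Hp = P * eta / (rho * g * Q).
Numerator: P * eta = 83.3 * 1000 * 0.68 = 56644.0 W.
Denominator: rho * g * Q = 1000 * 9.81 * 0.443 = 4345.83.
Hp = 56644.0 / 4345.83 = 13.03 m.

13.03


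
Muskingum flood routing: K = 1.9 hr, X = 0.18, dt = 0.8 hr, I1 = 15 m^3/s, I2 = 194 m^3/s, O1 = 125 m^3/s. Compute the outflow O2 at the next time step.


Muskingum coefficients:
denom = 2*K*(1-X) + dt = 2*1.9*(1-0.18) + 0.8 = 3.916.
C0 = (dt - 2*K*X)/denom = (0.8 - 2*1.9*0.18)/3.916 = 0.0296.
C1 = (dt + 2*K*X)/denom = (0.8 + 2*1.9*0.18)/3.916 = 0.379.
C2 = (2*K*(1-X) - dt)/denom = 0.5914.
O2 = C0*I2 + C1*I1 + C2*O1
   = 0.0296*194 + 0.379*15 + 0.5914*125
   = 85.36 m^3/s.

85.36


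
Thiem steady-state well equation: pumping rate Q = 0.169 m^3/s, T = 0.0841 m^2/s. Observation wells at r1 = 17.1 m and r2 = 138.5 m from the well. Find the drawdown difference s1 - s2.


Thiem equation: s1 - s2 = Q/(2*pi*T) * ln(r2/r1).
ln(r2/r1) = ln(138.5/17.1) = 2.0918.
Q/(2*pi*T) = 0.169 / (2*pi*0.0841) = 0.169 / 0.5284 = 0.3198.
s1 - s2 = 0.3198 * 2.0918 = 0.669 m.

0.669


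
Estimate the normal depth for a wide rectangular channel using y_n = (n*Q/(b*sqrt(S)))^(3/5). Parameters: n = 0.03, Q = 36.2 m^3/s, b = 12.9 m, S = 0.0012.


We use the wide-channel approximation y_n = (n*Q/(b*sqrt(S)))^(3/5).
sqrt(S) = sqrt(0.0012) = 0.034641.
Numerator: n*Q = 0.03 * 36.2 = 1.086.
Denominator: b*sqrt(S) = 12.9 * 0.034641 = 0.446869.
arg = 2.4302.
y_n = 2.4302^(3/5) = 1.7037 m.

1.7037


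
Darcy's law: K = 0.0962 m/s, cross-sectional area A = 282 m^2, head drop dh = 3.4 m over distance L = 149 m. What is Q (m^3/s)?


Darcy's law: Q = K * A * i, where i = dh/L.
Hydraulic gradient i = 3.4 / 149 = 0.022819.
Q = 0.0962 * 282 * 0.022819
  = 0.619 m^3/s.

0.619


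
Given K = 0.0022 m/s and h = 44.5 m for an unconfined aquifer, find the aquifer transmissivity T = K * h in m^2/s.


Transmissivity is defined as T = K * h.
T = 0.0022 * 44.5
  = 0.0979 m^2/s.

0.0979


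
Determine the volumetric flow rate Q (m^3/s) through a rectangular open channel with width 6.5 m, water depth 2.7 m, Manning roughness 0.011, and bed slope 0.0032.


For a rectangular channel, the cross-sectional area A = b * y = 6.5 * 2.7 = 17.55 m^2.
The wetted perimeter P = b + 2y = 6.5 + 2*2.7 = 11.9 m.
Hydraulic radius R = A/P = 17.55/11.9 = 1.4748 m.
Velocity V = (1/n)*R^(2/3)*S^(1/2) = (1/0.011)*1.4748^(2/3)*0.0032^(1/2) = 6.663 m/s.
Discharge Q = A * V = 17.55 * 6.663 = 116.935 m^3/s.

116.935


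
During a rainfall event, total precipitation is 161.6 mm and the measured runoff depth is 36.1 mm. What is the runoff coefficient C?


The runoff coefficient C = runoff depth / rainfall depth.
C = 36.1 / 161.6
  = 0.2234.

0.2234


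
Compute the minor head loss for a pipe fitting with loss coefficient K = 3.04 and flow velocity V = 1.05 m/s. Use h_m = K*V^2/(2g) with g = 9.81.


Minor loss formula: h_m = K * V^2/(2g).
V^2 = 1.05^2 = 1.1025.
V^2/(2g) = 1.1025 / 19.62 = 0.0562 m.
h_m = 3.04 * 0.0562 = 0.1708 m.

0.1708


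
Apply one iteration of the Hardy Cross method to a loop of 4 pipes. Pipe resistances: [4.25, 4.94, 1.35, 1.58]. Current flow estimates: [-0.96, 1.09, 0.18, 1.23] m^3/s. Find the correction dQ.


Numerator terms (r*Q*|Q|): 4.25*-0.96*|-0.96| = -3.9168; 4.94*1.09*|1.09| = 5.8692; 1.35*0.18*|0.18| = 0.0437; 1.58*1.23*|1.23| = 2.3904.
Sum of numerator = 4.3865.
Denominator terms (r*|Q|): 4.25*|-0.96| = 4.08; 4.94*|1.09| = 5.3846; 1.35*|0.18| = 0.243; 1.58*|1.23| = 1.9434.
2 * sum of denominator = 2 * 11.651 = 23.302.
dQ = -4.3865 / 23.302 = -0.1882 m^3/s.

-0.1882


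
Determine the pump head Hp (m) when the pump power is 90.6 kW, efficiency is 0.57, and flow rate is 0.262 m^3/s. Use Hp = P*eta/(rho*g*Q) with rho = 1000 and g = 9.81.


Pump head formula: Hp = P * eta / (rho * g * Q).
Numerator: P * eta = 90.6 * 1000 * 0.57 = 51642.0 W.
Denominator: rho * g * Q = 1000 * 9.81 * 0.262 = 2570.22.
Hp = 51642.0 / 2570.22 = 20.09 m.

20.09


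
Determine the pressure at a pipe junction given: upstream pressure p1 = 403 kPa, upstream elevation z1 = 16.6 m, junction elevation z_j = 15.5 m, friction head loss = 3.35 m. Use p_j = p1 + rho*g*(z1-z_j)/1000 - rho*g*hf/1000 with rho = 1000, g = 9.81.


Junction pressure: p_j = p1 + rho*g*(z1 - z_j)/1000 - rho*g*hf/1000.
Elevation term = 1000*9.81*(16.6 - 15.5)/1000 = 10.791 kPa.
Friction term = 1000*9.81*3.35/1000 = 32.864 kPa.
p_j = 403 + 10.791 - 32.864 = 380.93 kPa.

380.93


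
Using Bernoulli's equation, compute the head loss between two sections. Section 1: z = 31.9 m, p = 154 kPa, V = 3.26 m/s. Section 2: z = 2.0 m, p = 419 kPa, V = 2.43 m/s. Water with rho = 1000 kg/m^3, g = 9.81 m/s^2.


Total head at each section: H = z + p/(rho*g) + V^2/(2g).
H1 = 31.9 + 154*1000/(1000*9.81) + 3.26^2/(2*9.81)
   = 31.9 + 15.698 + 0.5417
   = 48.14 m.
H2 = 2.0 + 419*1000/(1000*9.81) + 2.43^2/(2*9.81)
   = 2.0 + 42.712 + 0.301
   = 45.012 m.
h_L = H1 - H2 = 48.14 - 45.012 = 3.127 m.

3.127


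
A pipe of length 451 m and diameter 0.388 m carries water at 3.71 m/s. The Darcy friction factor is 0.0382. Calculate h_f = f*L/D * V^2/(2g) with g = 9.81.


Darcy-Weisbach equation: h_f = f * (L/D) * V^2/(2g).
f * L/D = 0.0382 * 451/0.388 = 44.4026.
V^2/(2g) = 3.71^2 / (2*9.81) = 13.7641 / 19.62 = 0.7015 m.
h_f = 44.4026 * 0.7015 = 31.15 m.

31.15


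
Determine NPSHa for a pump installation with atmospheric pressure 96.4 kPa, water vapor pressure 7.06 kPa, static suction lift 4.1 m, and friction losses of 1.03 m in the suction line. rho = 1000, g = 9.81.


NPSHa = p_atm/(rho*g) - z_s - hf_s - p_vap/(rho*g).
p_atm/(rho*g) = 96.4*1000 / (1000*9.81) = 9.827 m.
p_vap/(rho*g) = 7.06*1000 / (1000*9.81) = 0.72 m.
NPSHa = 9.827 - 4.1 - 1.03 - 0.72
      = 3.98 m.

3.98


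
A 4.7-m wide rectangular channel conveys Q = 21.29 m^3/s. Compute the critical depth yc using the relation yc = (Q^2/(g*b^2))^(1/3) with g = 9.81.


Using yc = (Q^2 / (g * b^2))^(1/3):
Q^2 = 21.29^2 = 453.26.
g * b^2 = 9.81 * 4.7^2 = 9.81 * 22.09 = 216.7.
Q^2 / (g*b^2) = 453.26 / 216.7 = 2.0916.
yc = 2.0916^(1/3) = 1.2789 m.

1.2789


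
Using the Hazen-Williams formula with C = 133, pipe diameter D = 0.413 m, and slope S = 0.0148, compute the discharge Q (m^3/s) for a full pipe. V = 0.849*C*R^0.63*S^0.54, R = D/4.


For a full circular pipe, R = D/4 = 0.413/4 = 0.1032 m.
V = 0.849 * 133 * 0.1032^0.63 * 0.0148^0.54
  = 0.849 * 133 * 0.239194 * 0.102788
  = 2.7762 m/s.
Pipe area A = pi*D^2/4 = pi*0.413^2/4 = 0.134 m^2.
Q = A * V = 0.134 * 2.7762 = 0.3719 m^3/s.

0.3719


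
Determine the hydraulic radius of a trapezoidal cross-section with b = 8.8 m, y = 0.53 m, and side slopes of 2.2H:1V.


For a trapezoidal section with side slope z:
A = (b + z*y)*y = (8.8 + 2.2*0.53)*0.53 = 5.282 m^2.
P = b + 2*y*sqrt(1 + z^2) = 8.8 + 2*0.53*sqrt(1 + 2.2^2) = 11.362 m.
R = A/P = 5.282 / 11.362 = 0.4649 m.

0.4649


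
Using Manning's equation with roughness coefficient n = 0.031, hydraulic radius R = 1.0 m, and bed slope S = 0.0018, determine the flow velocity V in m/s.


Manning's equation gives V = (1/n) * R^(2/3) * S^(1/2).
First, compute R^(2/3) = 1.0^(2/3) = 1.0.
Next, S^(1/2) = 0.0018^(1/2) = 0.042426.
Then 1/n = 1/0.031 = 32.26.
V = 32.26 * 1.0 * 0.042426 = 1.3686 m/s.

1.3686


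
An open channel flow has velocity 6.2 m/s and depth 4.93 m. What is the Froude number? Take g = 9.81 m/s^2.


The Froude number is defined as Fr = V / sqrt(g*y).
g*y = 9.81 * 4.93 = 48.3633.
sqrt(g*y) = sqrt(48.3633) = 6.9544.
Fr = 6.2 / 6.9544 = 0.8915.

0.8915


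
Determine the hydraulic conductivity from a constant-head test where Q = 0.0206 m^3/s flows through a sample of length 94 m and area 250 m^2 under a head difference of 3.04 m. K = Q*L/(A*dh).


From K = Q*L / (A*dh):
Numerator: Q*L = 0.0206 * 94 = 1.9364.
Denominator: A*dh = 250 * 3.04 = 760.0.
K = 1.9364 / 760.0 = 0.002548 m/s.

0.002548


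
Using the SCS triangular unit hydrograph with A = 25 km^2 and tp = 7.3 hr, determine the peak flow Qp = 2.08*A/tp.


SCS formula: Qp = 2.08 * A / tp.
Qp = 2.08 * 25 / 7.3
   = 52.0 / 7.3
   = 7.12 m^3/s per cm.

7.12


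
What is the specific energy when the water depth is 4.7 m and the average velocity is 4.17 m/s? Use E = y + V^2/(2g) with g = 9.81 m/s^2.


Specific energy E = y + V^2/(2g).
Velocity head = V^2/(2g) = 4.17^2 / (2*9.81) = 17.3889 / 19.62 = 0.8863 m.
E = 4.7 + 0.8863 = 5.5863 m.

5.5863


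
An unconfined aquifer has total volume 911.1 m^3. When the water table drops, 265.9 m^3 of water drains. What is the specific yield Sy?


Specific yield Sy = Volume drained / Total volume.
Sy = 265.9 / 911.1
   = 0.2918.

0.2918


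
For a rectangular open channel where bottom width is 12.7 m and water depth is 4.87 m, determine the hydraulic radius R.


For a rectangular section:
Flow area A = b * y = 12.7 * 4.87 = 61.85 m^2.
Wetted perimeter P = b + 2y = 12.7 + 2*4.87 = 22.44 m.
Hydraulic radius R = A/P = 61.85 / 22.44 = 2.7562 m.

2.7562


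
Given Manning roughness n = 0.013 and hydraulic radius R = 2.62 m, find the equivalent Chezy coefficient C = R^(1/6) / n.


The Chezy coefficient relates to Manning's n through C = R^(1/6) / n.
R^(1/6) = 2.62^(1/6) = 1.174132.
C = 1.174132 / 0.013 = 90.32 m^(1/2)/s.

90.32


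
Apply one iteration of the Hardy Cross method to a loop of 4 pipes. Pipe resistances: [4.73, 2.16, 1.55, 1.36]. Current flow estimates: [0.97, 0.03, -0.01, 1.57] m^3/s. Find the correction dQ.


Numerator terms (r*Q*|Q|): 4.73*0.97*|0.97| = 4.4505; 2.16*0.03*|0.03| = 0.0019; 1.55*-0.01*|-0.01| = -0.0002; 1.36*1.57*|1.57| = 3.3523.
Sum of numerator = 7.8045.
Denominator terms (r*|Q|): 4.73*|0.97| = 4.5881; 2.16*|0.03| = 0.0648; 1.55*|-0.01| = 0.0155; 1.36*|1.57| = 2.1352.
2 * sum of denominator = 2 * 6.8036 = 13.6072.
dQ = -7.8045 / 13.6072 = -0.5736 m^3/s.

-0.5736


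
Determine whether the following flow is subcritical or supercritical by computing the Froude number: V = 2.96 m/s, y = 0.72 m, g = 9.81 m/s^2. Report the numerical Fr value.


The Froude number is defined as Fr = V / sqrt(g*y).
g*y = 9.81 * 0.72 = 7.0632.
sqrt(g*y) = sqrt(7.0632) = 2.6577.
Fr = 2.96 / 2.6577 = 1.1138.
Since Fr > 1, the flow is supercritical.

1.1138


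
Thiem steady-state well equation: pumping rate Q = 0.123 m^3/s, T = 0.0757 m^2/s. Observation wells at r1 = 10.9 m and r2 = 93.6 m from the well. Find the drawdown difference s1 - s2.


Thiem equation: s1 - s2 = Q/(2*pi*T) * ln(r2/r1).
ln(r2/r1) = ln(93.6/10.9) = 2.1503.
Q/(2*pi*T) = 0.123 / (2*pi*0.0757) = 0.123 / 0.4756 = 0.2586.
s1 - s2 = 0.2586 * 2.1503 = 0.5561 m.

0.5561


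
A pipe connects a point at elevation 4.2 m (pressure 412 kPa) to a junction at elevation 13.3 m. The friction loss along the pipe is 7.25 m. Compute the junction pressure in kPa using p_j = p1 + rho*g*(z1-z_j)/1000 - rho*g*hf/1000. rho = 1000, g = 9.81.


Junction pressure: p_j = p1 + rho*g*(z1 - z_j)/1000 - rho*g*hf/1000.
Elevation term = 1000*9.81*(4.2 - 13.3)/1000 = -89.271 kPa.
Friction term = 1000*9.81*7.25/1000 = 71.123 kPa.
p_j = 412 + -89.271 - 71.123 = 251.61 kPa.

251.61


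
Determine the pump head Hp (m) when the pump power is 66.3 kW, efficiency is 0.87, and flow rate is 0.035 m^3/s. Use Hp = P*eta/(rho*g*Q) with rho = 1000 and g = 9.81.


Pump head formula: Hp = P * eta / (rho * g * Q).
Numerator: P * eta = 66.3 * 1000 * 0.87 = 57681.0 W.
Denominator: rho * g * Q = 1000 * 9.81 * 0.035 = 343.35.
Hp = 57681.0 / 343.35 = 167.99 m.

167.99


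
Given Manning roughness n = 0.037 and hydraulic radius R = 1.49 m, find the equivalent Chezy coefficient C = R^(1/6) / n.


The Chezy coefficient relates to Manning's n through C = R^(1/6) / n.
R^(1/6) = 1.49^(1/6) = 1.068721.
C = 1.068721 / 0.037 = 28.88 m^(1/2)/s.

28.88


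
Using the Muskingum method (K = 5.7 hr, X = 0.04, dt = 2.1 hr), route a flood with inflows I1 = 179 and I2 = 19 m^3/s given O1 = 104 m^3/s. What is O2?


Muskingum coefficients:
denom = 2*K*(1-X) + dt = 2*5.7*(1-0.04) + 2.1 = 13.044.
C0 = (dt - 2*K*X)/denom = (2.1 - 2*5.7*0.04)/13.044 = 0.126.
C1 = (dt + 2*K*X)/denom = (2.1 + 2*5.7*0.04)/13.044 = 0.196.
C2 = (2*K*(1-X) - dt)/denom = 0.678.
O2 = C0*I2 + C1*I1 + C2*O1
   = 0.126*19 + 0.196*179 + 0.678*104
   = 107.98 m^3/s.

107.98


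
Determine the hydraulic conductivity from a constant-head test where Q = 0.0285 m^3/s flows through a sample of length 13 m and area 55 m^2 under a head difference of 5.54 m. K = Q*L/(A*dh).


From K = Q*L / (A*dh):
Numerator: Q*L = 0.0285 * 13 = 0.3705.
Denominator: A*dh = 55 * 5.54 = 304.7.
K = 0.3705 / 304.7 = 0.001216 m/s.

0.001216


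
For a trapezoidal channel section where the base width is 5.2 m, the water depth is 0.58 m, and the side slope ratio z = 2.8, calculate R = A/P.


For a trapezoidal section with side slope z:
A = (b + z*y)*y = (5.2 + 2.8*0.58)*0.58 = 3.958 m^2.
P = b + 2*y*sqrt(1 + z^2) = 5.2 + 2*0.58*sqrt(1 + 2.8^2) = 8.649 m.
R = A/P = 3.958 / 8.649 = 0.4576 m.

0.4576


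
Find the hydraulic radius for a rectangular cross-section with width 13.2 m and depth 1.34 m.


For a rectangular section:
Flow area A = b * y = 13.2 * 1.34 = 17.69 m^2.
Wetted perimeter P = b + 2y = 13.2 + 2*1.34 = 15.88 m.
Hydraulic radius R = A/P = 17.69 / 15.88 = 1.1139 m.

1.1139


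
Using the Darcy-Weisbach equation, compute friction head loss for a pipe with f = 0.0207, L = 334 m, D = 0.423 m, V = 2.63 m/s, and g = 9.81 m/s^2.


Darcy-Weisbach equation: h_f = f * (L/D) * V^2/(2g).
f * L/D = 0.0207 * 334/0.423 = 16.3447.
V^2/(2g) = 2.63^2 / (2*9.81) = 6.9169 / 19.62 = 0.3525 m.
h_f = 16.3447 * 0.3525 = 5.762 m.

5.762


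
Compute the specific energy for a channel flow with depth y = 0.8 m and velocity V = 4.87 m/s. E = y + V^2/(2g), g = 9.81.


Specific energy E = y + V^2/(2g).
Velocity head = V^2/(2g) = 4.87^2 / (2*9.81) = 23.7169 / 19.62 = 1.2088 m.
E = 0.8 + 1.2088 = 2.0088 m.

2.0088


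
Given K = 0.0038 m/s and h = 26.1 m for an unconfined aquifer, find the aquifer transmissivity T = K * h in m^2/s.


Transmissivity is defined as T = K * h.
T = 0.0038 * 26.1
  = 0.0992 m^2/s.

0.0992


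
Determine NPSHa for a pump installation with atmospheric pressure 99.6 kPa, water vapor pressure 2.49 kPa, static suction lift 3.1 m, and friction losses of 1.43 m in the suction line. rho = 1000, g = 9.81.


NPSHa = p_atm/(rho*g) - z_s - hf_s - p_vap/(rho*g).
p_atm/(rho*g) = 99.6*1000 / (1000*9.81) = 10.153 m.
p_vap/(rho*g) = 2.49*1000 / (1000*9.81) = 0.254 m.
NPSHa = 10.153 - 3.1 - 1.43 - 0.254
      = 5.37 m.

5.37


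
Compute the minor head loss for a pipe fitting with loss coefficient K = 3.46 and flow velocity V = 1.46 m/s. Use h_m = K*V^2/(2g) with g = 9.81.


Minor loss formula: h_m = K * V^2/(2g).
V^2 = 1.46^2 = 2.1316.
V^2/(2g) = 2.1316 / 19.62 = 0.1086 m.
h_m = 3.46 * 0.1086 = 0.3759 m.

0.3759


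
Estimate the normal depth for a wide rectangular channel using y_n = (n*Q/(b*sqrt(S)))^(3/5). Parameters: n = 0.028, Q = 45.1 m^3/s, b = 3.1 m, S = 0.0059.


We use the wide-channel approximation y_n = (n*Q/(b*sqrt(S)))^(3/5).
sqrt(S) = sqrt(0.0059) = 0.076811.
Numerator: n*Q = 0.028 * 45.1 = 1.2628.
Denominator: b*sqrt(S) = 3.1 * 0.076811 = 0.238114.
arg = 5.3033.
y_n = 5.3033^(3/5) = 2.721 m.

2.721


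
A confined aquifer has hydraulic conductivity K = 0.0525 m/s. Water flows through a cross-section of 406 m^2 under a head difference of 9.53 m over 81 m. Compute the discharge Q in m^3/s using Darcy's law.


Darcy's law: Q = K * A * i, where i = dh/L.
Hydraulic gradient i = 9.53 / 81 = 0.117654.
Q = 0.0525 * 406 * 0.117654
  = 2.5078 m^3/s.

2.5078


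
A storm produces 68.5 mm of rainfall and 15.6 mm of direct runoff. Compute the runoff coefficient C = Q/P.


The runoff coefficient C = runoff depth / rainfall depth.
C = 15.6 / 68.5
  = 0.2277.

0.2277


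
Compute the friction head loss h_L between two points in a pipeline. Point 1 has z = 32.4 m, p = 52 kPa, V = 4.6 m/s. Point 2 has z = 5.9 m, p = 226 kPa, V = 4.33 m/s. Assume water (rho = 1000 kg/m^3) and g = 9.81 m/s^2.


Total head at each section: H = z + p/(rho*g) + V^2/(2g).
H1 = 32.4 + 52*1000/(1000*9.81) + 4.6^2/(2*9.81)
   = 32.4 + 5.301 + 1.0785
   = 38.779 m.
H2 = 5.9 + 226*1000/(1000*9.81) + 4.33^2/(2*9.81)
   = 5.9 + 23.038 + 0.9556
   = 29.893 m.
h_L = H1 - H2 = 38.779 - 29.893 = 8.886 m.

8.886


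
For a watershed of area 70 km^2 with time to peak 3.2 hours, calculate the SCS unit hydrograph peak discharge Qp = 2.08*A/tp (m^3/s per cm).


SCS formula: Qp = 2.08 * A / tp.
Qp = 2.08 * 70 / 3.2
   = 145.6 / 3.2
   = 45.5 m^3/s per cm.

45.5


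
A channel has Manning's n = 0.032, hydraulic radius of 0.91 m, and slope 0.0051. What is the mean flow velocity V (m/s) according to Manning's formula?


Manning's equation gives V = (1/n) * R^(2/3) * S^(1/2).
First, compute R^(2/3) = 0.91^(2/3) = 0.9391.
Next, S^(1/2) = 0.0051^(1/2) = 0.071414.
Then 1/n = 1/0.032 = 31.25.
V = 31.25 * 0.9391 * 0.071414 = 2.0957 m/s.

2.0957


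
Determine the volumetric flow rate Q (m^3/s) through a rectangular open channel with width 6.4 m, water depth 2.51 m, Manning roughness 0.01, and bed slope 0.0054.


For a rectangular channel, the cross-sectional area A = b * y = 6.4 * 2.51 = 16.06 m^2.
The wetted perimeter P = b + 2y = 6.4 + 2*2.51 = 11.42 m.
Hydraulic radius R = A/P = 16.06/11.42 = 1.4067 m.
Velocity V = (1/n)*R^(2/3)*S^(1/2) = (1/0.01)*1.4067^(2/3)*0.0054^(1/2) = 9.2255 m/s.
Discharge Q = A * V = 16.06 * 9.2255 = 148.198 m^3/s.

148.198


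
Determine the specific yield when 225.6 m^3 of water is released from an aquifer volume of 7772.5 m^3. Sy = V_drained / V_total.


Specific yield Sy = Volume drained / Total volume.
Sy = 225.6 / 7772.5
   = 0.029.

0.029


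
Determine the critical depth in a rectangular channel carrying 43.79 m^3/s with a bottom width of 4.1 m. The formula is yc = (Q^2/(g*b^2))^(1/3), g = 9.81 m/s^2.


Using yc = (Q^2 / (g * b^2))^(1/3):
Q^2 = 43.79^2 = 1917.56.
g * b^2 = 9.81 * 4.1^2 = 9.81 * 16.81 = 164.91.
Q^2 / (g*b^2) = 1917.56 / 164.91 = 11.6279.
yc = 11.6279^(1/3) = 2.2655 m.

2.2655


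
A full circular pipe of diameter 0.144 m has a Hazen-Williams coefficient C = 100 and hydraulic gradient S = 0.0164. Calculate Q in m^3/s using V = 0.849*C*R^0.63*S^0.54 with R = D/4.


For a full circular pipe, R = D/4 = 0.144/4 = 0.036 m.
V = 0.849 * 100 * 0.036^0.63 * 0.0164^0.54
  = 0.849 * 100 * 0.12316 * 0.108646
  = 1.136 m/s.
Pipe area A = pi*D^2/4 = pi*0.144^2/4 = 0.0163 m^2.
Q = A * V = 0.0163 * 1.136 = 0.0185 m^3/s.

0.0185


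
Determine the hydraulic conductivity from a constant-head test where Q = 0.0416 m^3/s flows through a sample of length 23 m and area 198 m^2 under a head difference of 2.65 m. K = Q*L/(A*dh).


From K = Q*L / (A*dh):
Numerator: Q*L = 0.0416 * 23 = 0.9568.
Denominator: A*dh = 198 * 2.65 = 524.7.
K = 0.9568 / 524.7 = 0.001824 m/s.

0.001824


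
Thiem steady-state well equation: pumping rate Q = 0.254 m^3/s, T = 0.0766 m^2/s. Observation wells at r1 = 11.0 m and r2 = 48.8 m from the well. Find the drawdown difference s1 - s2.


Thiem equation: s1 - s2 = Q/(2*pi*T) * ln(r2/r1).
ln(r2/r1) = ln(48.8/11.0) = 1.4898.
Q/(2*pi*T) = 0.254 / (2*pi*0.0766) = 0.254 / 0.4813 = 0.5277.
s1 - s2 = 0.5277 * 1.4898 = 0.7863 m.

0.7863


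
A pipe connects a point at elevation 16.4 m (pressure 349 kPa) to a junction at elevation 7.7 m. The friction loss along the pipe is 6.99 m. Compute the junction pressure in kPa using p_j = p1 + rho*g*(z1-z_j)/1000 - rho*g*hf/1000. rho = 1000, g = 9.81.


Junction pressure: p_j = p1 + rho*g*(z1 - z_j)/1000 - rho*g*hf/1000.
Elevation term = 1000*9.81*(16.4 - 7.7)/1000 = 85.347 kPa.
Friction term = 1000*9.81*6.99/1000 = 68.572 kPa.
p_j = 349 + 85.347 - 68.572 = 365.78 kPa.

365.78


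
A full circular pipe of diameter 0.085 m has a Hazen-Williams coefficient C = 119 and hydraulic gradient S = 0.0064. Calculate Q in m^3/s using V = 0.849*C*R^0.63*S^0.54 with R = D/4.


For a full circular pipe, R = D/4 = 0.085/4 = 0.0213 m.
V = 0.849 * 119 * 0.0213^0.63 * 0.0064^0.54
  = 0.849 * 119 * 0.088356 * 0.065364
  = 0.5835 m/s.
Pipe area A = pi*D^2/4 = pi*0.085^2/4 = 0.0057 m^2.
Q = A * V = 0.0057 * 0.5835 = 0.0033 m^3/s.

0.0033


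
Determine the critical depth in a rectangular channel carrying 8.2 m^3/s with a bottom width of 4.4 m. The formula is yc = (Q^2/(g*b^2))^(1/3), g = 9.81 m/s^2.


Using yc = (Q^2 / (g * b^2))^(1/3):
Q^2 = 8.2^2 = 67.24.
g * b^2 = 9.81 * 4.4^2 = 9.81 * 19.36 = 189.92.
Q^2 / (g*b^2) = 67.24 / 189.92 = 0.354.
yc = 0.354^(1/3) = 0.7074 m.

0.7074


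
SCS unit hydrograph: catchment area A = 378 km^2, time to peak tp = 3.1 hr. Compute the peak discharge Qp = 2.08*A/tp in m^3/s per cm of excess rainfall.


SCS formula: Qp = 2.08 * A / tp.
Qp = 2.08 * 378 / 3.1
   = 786.24 / 3.1
   = 253.63 m^3/s per cm.

253.63


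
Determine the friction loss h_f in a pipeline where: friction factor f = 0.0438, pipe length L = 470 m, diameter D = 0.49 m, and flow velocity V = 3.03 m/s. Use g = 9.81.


Darcy-Weisbach equation: h_f = f * (L/D) * V^2/(2g).
f * L/D = 0.0438 * 470/0.49 = 42.0122.
V^2/(2g) = 3.03^2 / (2*9.81) = 9.1809 / 19.62 = 0.4679 m.
h_f = 42.0122 * 0.4679 = 19.659 m.

19.659


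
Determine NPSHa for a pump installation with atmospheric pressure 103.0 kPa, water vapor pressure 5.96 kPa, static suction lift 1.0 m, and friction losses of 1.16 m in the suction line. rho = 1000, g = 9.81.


NPSHa = p_atm/(rho*g) - z_s - hf_s - p_vap/(rho*g).
p_atm/(rho*g) = 103.0*1000 / (1000*9.81) = 10.499 m.
p_vap/(rho*g) = 5.96*1000 / (1000*9.81) = 0.608 m.
NPSHa = 10.499 - 1.0 - 1.16 - 0.608
      = 7.73 m.

7.73


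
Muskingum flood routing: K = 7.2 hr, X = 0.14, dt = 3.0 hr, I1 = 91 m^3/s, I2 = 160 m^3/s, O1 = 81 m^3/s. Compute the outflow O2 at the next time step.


Muskingum coefficients:
denom = 2*K*(1-X) + dt = 2*7.2*(1-0.14) + 3.0 = 15.384.
C0 = (dt - 2*K*X)/denom = (3.0 - 2*7.2*0.14)/15.384 = 0.064.
C1 = (dt + 2*K*X)/denom = (3.0 + 2*7.2*0.14)/15.384 = 0.3261.
C2 = (2*K*(1-X) - dt)/denom = 0.61.
O2 = C0*I2 + C1*I1 + C2*O1
   = 0.064*160 + 0.3261*91 + 0.61*81
   = 89.31 m^3/s.

89.31


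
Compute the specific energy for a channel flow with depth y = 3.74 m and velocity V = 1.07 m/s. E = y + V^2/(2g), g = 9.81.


Specific energy E = y + V^2/(2g).
Velocity head = V^2/(2g) = 1.07^2 / (2*9.81) = 1.1449 / 19.62 = 0.0584 m.
E = 3.74 + 0.0584 = 3.7984 m.

3.7984


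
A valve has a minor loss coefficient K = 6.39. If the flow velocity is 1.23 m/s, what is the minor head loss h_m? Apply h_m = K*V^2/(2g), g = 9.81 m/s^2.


Minor loss formula: h_m = K * V^2/(2g).
V^2 = 1.23^2 = 1.5129.
V^2/(2g) = 1.5129 / 19.62 = 0.0771 m.
h_m = 6.39 * 0.0771 = 0.4927 m.

0.4927


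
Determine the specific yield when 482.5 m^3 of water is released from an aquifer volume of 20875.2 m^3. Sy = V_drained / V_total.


Specific yield Sy = Volume drained / Total volume.
Sy = 482.5 / 20875.2
   = 0.0231.

0.0231


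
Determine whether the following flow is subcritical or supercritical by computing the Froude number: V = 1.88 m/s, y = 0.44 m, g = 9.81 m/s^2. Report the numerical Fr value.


The Froude number is defined as Fr = V / sqrt(g*y).
g*y = 9.81 * 0.44 = 4.3164.
sqrt(g*y) = sqrt(4.3164) = 2.0776.
Fr = 1.88 / 2.0776 = 0.9049.
Since Fr < 1, the flow is subcritical.

0.9049


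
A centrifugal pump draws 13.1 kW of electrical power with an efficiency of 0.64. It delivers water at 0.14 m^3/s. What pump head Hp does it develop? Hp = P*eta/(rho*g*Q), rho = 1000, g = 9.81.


Pump head formula: Hp = P * eta / (rho * g * Q).
Numerator: P * eta = 13.1 * 1000 * 0.64 = 8384.0 W.
Denominator: rho * g * Q = 1000 * 9.81 * 0.14 = 1373.4.
Hp = 8384.0 / 1373.4 = 6.1 m.

6.1


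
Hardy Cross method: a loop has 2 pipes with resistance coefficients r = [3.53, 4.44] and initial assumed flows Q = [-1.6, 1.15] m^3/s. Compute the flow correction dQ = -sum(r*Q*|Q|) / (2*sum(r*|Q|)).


Numerator terms (r*Q*|Q|): 3.53*-1.6*|-1.6| = -9.0368; 4.44*1.15*|1.15| = 5.8719.
Sum of numerator = -3.1649.
Denominator terms (r*|Q|): 3.53*|-1.6| = 5.648; 4.44*|1.15| = 5.106.
2 * sum of denominator = 2 * 10.754 = 21.508.
dQ = --3.1649 / 21.508 = 0.1471 m^3/s.

0.1471


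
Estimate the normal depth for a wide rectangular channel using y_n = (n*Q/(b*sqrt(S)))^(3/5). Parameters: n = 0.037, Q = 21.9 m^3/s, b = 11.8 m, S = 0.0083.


We use the wide-channel approximation y_n = (n*Q/(b*sqrt(S)))^(3/5).
sqrt(S) = sqrt(0.0083) = 0.091104.
Numerator: n*Q = 0.037 * 21.9 = 0.8103.
Denominator: b*sqrt(S) = 11.8 * 0.091104 = 1.075027.
arg = 0.7537.
y_n = 0.7537^(3/5) = 0.844 m.

0.844


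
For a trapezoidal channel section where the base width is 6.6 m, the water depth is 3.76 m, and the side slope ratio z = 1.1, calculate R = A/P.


For a trapezoidal section with side slope z:
A = (b + z*y)*y = (6.6 + 1.1*3.76)*3.76 = 40.367 m^2.
P = b + 2*y*sqrt(1 + z^2) = 6.6 + 2*3.76*sqrt(1 + 1.1^2) = 17.779 m.
R = A/P = 40.367 / 17.779 = 2.2705 m.

2.2705


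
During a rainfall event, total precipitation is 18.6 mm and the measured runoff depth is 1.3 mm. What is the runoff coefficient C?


The runoff coefficient C = runoff depth / rainfall depth.
C = 1.3 / 18.6
  = 0.0699.

0.0699


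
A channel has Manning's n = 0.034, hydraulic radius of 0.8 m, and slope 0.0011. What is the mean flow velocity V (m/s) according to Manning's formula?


Manning's equation gives V = (1/n) * R^(2/3) * S^(1/2).
First, compute R^(2/3) = 0.8^(2/3) = 0.8618.
Next, S^(1/2) = 0.0011^(1/2) = 0.033166.
Then 1/n = 1/0.034 = 29.41.
V = 29.41 * 0.8618 * 0.033166 = 0.8406 m/s.

0.8406


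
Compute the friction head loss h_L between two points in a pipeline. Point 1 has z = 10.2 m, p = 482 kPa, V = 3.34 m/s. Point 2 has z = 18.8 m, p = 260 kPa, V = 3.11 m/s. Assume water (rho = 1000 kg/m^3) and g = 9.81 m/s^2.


Total head at each section: H = z + p/(rho*g) + V^2/(2g).
H1 = 10.2 + 482*1000/(1000*9.81) + 3.34^2/(2*9.81)
   = 10.2 + 49.134 + 0.5686
   = 59.902 m.
H2 = 18.8 + 260*1000/(1000*9.81) + 3.11^2/(2*9.81)
   = 18.8 + 26.504 + 0.493
   = 45.797 m.
h_L = H1 - H2 = 59.902 - 45.797 = 14.106 m.

14.106


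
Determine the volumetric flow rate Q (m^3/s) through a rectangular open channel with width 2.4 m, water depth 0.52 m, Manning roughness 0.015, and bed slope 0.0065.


For a rectangular channel, the cross-sectional area A = b * y = 2.4 * 0.52 = 1.25 m^2.
The wetted perimeter P = b + 2y = 2.4 + 2*0.52 = 3.44 m.
Hydraulic radius R = A/P = 1.25/3.44 = 0.3628 m.
Velocity V = (1/n)*R^(2/3)*S^(1/2) = (1/0.015)*0.3628^(2/3)*0.0065^(1/2) = 2.734 m/s.
Discharge Q = A * V = 1.25 * 2.734 = 3.412 m^3/s.

3.412


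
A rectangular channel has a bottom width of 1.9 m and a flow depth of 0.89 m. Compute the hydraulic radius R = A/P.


For a rectangular section:
Flow area A = b * y = 1.9 * 0.89 = 1.69 m^2.
Wetted perimeter P = b + 2y = 1.9 + 2*0.89 = 3.68 m.
Hydraulic radius R = A/P = 1.69 / 3.68 = 0.4595 m.

0.4595


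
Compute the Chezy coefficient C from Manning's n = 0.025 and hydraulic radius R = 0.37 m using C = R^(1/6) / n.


The Chezy coefficient relates to Manning's n through C = R^(1/6) / n.
R^(1/6) = 0.37^(1/6) = 0.847293.
C = 0.847293 / 0.025 = 33.89 m^(1/2)/s.

33.89


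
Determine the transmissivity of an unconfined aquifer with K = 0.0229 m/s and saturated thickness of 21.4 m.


Transmissivity is defined as T = K * h.
T = 0.0229 * 21.4
  = 0.4901 m^2/s.

0.4901


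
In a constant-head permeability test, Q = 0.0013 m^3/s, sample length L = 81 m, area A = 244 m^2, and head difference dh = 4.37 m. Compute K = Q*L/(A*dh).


From K = Q*L / (A*dh):
Numerator: Q*L = 0.0013 * 81 = 0.1053.
Denominator: A*dh = 244 * 4.37 = 1066.28.
K = 0.1053 / 1066.28 = 9.9e-05 m/s.

9.9e-05


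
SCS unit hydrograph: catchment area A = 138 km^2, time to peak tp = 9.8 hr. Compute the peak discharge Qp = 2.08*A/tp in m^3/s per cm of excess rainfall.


SCS formula: Qp = 2.08 * A / tp.
Qp = 2.08 * 138 / 9.8
   = 287.04 / 9.8
   = 29.29 m^3/s per cm.

29.29


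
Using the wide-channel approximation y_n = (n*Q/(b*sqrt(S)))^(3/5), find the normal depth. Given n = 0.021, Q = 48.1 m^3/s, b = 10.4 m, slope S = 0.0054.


We use the wide-channel approximation y_n = (n*Q/(b*sqrt(S)))^(3/5).
sqrt(S) = sqrt(0.0054) = 0.073485.
Numerator: n*Q = 0.021 * 48.1 = 1.0101.
Denominator: b*sqrt(S) = 10.4 * 0.073485 = 0.764244.
arg = 1.3217.
y_n = 1.3217^(3/5) = 1.1822 m.

1.1822


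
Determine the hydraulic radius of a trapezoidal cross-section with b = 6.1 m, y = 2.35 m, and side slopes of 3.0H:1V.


For a trapezoidal section with side slope z:
A = (b + z*y)*y = (6.1 + 3.0*2.35)*2.35 = 30.903 m^2.
P = b + 2*y*sqrt(1 + z^2) = 6.1 + 2*2.35*sqrt(1 + 3.0^2) = 20.963 m.
R = A/P = 30.903 / 20.963 = 1.4742 m.

1.4742


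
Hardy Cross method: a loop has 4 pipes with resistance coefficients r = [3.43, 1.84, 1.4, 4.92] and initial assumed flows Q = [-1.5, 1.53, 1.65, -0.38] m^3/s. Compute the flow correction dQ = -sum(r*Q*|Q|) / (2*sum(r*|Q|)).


Numerator terms (r*Q*|Q|): 3.43*-1.5*|-1.5| = -7.7175; 1.84*1.53*|1.53| = 4.3073; 1.4*1.65*|1.65| = 3.8115; 4.92*-0.38*|-0.38| = -0.7104.
Sum of numerator = -0.3092.
Denominator terms (r*|Q|): 3.43*|-1.5| = 5.145; 1.84*|1.53| = 2.8152; 1.4*|1.65| = 2.31; 4.92*|-0.38| = 1.8696.
2 * sum of denominator = 2 * 12.1398 = 24.2796.
dQ = --0.3092 / 24.2796 = 0.0127 m^3/s.

0.0127


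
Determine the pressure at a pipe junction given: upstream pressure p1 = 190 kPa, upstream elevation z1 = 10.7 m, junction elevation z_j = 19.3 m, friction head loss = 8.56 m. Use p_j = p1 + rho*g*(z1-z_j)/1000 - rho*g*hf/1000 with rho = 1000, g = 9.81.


Junction pressure: p_j = p1 + rho*g*(z1 - z_j)/1000 - rho*g*hf/1000.
Elevation term = 1000*9.81*(10.7 - 19.3)/1000 = -84.366 kPa.
Friction term = 1000*9.81*8.56/1000 = 83.974 kPa.
p_j = 190 + -84.366 - 83.974 = 21.66 kPa.

21.66


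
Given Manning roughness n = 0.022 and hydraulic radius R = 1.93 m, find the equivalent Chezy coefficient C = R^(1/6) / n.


The Chezy coefficient relates to Manning's n through C = R^(1/6) / n.
R^(1/6) = 1.93^(1/6) = 1.115817.
C = 1.115817 / 0.022 = 50.72 m^(1/2)/s.

50.72


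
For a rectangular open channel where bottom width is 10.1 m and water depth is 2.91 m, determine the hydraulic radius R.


For a rectangular section:
Flow area A = b * y = 10.1 * 2.91 = 29.39 m^2.
Wetted perimeter P = b + 2y = 10.1 + 2*2.91 = 15.92 m.
Hydraulic radius R = A/P = 29.39 / 15.92 = 1.8462 m.

1.8462


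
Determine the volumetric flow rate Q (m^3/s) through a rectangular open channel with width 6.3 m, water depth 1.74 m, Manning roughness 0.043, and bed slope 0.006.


For a rectangular channel, the cross-sectional area A = b * y = 6.3 * 1.74 = 10.96 m^2.
The wetted perimeter P = b + 2y = 6.3 + 2*1.74 = 9.78 m.
Hydraulic radius R = A/P = 10.96/9.78 = 1.1209 m.
Velocity V = (1/n)*R^(2/3)*S^(1/2) = (1/0.043)*1.1209^(2/3)*0.006^(1/2) = 1.9438 m/s.
Discharge Q = A * V = 10.96 * 1.9438 = 21.307 m^3/s.

21.307
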